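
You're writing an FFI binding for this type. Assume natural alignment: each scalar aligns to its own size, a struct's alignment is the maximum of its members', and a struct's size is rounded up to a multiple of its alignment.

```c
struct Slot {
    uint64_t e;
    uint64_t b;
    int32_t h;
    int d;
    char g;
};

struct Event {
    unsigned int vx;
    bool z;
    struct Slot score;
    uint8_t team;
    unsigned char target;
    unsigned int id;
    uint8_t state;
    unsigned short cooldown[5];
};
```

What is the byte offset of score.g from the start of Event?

Slot: @0: e [8B, align 8] → 8; @8: b [8B, align 8] → 16; @16: h [4B, align 4] → 20; @20: d [4B, align 4] → 24; @24: g [1B, align 1] → 25; +7 tail pad (align 8); size 32, align 8
@0: vx [4B, align 4] → 4
@4: z [1B, align 1] → 5
+3 pad (align 8)
@8: score [32B, align 8] → 40
within Slot: g at 24
8 + 24 = 32

32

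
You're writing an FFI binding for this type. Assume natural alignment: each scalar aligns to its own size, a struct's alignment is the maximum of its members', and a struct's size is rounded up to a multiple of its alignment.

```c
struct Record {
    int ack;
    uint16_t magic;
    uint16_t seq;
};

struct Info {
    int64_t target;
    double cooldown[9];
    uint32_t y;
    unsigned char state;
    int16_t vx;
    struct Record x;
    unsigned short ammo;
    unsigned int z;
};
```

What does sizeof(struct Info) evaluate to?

Record: 0..4  ack  (4B, 4-aligned); 4..6  magic  (2B, 2-aligned); 6..8  seq  (2B, 2-aligned); sizeof = 8, alignof = 4
0..8  target  (8B, 8-aligned)
8..80  cooldown  (72B, 8-aligned)
80..84  y  (4B, 4-aligned)
84..85  state  (1B, 1-aligned)
85..86  -- padding (1B)
86..88  vx  (2B, 2-aligned)
88..96  x  (8B, 4-aligned)
96..98  ammo  (2B, 2-aligned)
98..100  -- padding (2B)
100..104  z  (4B, 4-aligned)
sizeof = 104, alignof = 8

104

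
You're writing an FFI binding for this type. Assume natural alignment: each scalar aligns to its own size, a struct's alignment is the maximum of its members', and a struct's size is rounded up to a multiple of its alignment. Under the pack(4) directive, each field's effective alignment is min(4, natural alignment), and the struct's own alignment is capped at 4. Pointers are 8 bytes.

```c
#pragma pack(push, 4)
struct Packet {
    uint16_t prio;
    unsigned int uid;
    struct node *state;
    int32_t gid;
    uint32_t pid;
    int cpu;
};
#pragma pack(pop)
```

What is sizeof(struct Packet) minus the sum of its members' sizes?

prio at 0 (size 2, align 2) → ends 2
pad 2 to align 4 for uid
uid at 4 (size 4, align 4) → ends 8
state at 8 (size 8, align 4) → ends 16
gid at 16 (size 4, align 4) → ends 20
pid at 20 (size 4, align 4) → ends 24
cpu at 24 (size 4, align 4) → ends 28
total 28 bytes, alignment 4
data bytes 26, size 28 → padding 2

2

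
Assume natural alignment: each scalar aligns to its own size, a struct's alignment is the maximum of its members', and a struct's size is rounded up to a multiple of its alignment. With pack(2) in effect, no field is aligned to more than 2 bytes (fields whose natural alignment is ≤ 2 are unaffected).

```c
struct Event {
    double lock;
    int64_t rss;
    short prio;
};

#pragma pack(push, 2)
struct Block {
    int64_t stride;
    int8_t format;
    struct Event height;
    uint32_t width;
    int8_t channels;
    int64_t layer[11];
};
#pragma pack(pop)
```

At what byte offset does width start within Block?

34

Event: @0: lock [8B, align 8] → 8; @8: rss [8B, align 8] → 16; @16: prio [2B, align 2] → 18; +6 tail pad (align 8); size 24, align 8
@0: stride [8B, align 2] → 8
@8: format [1B, align 1] → 9
+1 pad (align 2)
@10: height [24B, align 2] → 34
@34: width [4B, align 2] → 38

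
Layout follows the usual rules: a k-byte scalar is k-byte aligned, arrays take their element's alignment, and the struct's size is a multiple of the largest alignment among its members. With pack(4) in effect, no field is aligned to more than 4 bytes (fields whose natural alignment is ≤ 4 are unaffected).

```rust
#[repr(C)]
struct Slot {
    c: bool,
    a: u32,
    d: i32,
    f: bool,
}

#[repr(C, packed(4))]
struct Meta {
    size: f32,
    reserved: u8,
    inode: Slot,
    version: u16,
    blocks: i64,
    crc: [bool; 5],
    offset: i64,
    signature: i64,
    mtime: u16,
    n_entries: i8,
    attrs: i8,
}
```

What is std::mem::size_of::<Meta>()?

64 bytes

Slot: @0: c [1B, align 1] → 1; +3 pad (align 4); @4: a [4B, align 4] → 8; @8: d [4B, align 4] → 12; @12: f [1B, align 1] → 13; +3 tail pad (align 4); size 16, align 4
@0: size [4B, align 4] → 4
@4: reserved [1B, align 1] → 5
+3 pad (align 4)
@8: inode [16B, align 4] → 24
@24: version [2B, align 2] → 26
+2 pad (align 4)
@28: blocks [8B, align 4] → 36
@36: crc [5B, align 1] → 41
+3 pad (align 4)
@44: offset [8B, align 4] → 52
@52: signature [8B, align 4] → 60
@60: mtime [2B, align 2] → 62
@62: n_entries [1B, align 1] → 63
@63: attrs [1B, align 1] → 64
size 64, align 4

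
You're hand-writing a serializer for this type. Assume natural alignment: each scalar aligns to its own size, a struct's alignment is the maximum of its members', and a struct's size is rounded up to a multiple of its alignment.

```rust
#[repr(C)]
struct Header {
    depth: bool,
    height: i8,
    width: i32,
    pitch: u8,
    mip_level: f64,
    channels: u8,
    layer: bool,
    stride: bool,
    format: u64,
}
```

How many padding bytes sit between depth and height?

0

@0: depth [1B, align 1] → 1
@1: height [1B, align 1] → 2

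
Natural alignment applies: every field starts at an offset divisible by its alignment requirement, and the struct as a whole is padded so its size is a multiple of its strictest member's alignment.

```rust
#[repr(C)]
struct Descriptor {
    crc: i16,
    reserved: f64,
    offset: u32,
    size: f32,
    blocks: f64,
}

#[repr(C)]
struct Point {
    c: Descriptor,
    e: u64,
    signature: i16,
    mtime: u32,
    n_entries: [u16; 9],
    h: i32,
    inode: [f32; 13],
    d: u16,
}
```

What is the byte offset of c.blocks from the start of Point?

24

Descriptor: crc at 0 (size 2, align 2) → ends 2; pad 6 to align 8 for reserved; reserved at 8 (size 8, align 8) → ends 16; offset at 16 (size 4, align 4) → ends 20; size at 20 (size 4, align 4) → ends 24; blocks at 24 (size 8, align 8) → ends 32; total 32 bytes, alignment 8
c at 0 (size 32, align 8) → ends 32
within Descriptor: blocks at 24
0 + 24 = 24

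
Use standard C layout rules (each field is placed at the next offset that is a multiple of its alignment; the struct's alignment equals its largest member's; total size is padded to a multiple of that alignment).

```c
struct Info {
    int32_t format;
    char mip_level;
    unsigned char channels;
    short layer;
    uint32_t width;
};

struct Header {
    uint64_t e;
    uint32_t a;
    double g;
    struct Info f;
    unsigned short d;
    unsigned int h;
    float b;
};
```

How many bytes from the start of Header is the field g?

Info: format at 0 (size 4, align 4) → ends 4; mip_level at 4 (size 1, align 1) → ends 5; channels at 5 (size 1, align 1) → ends 6; layer at 6 (size 2, align 2) → ends 8; width at 8 (size 4, align 4) → ends 12; total 12 bytes, alignment 4
e at 0 (size 8, align 8) → ends 8
a at 8 (size 4, align 4) → ends 12
pad 4 to align 8 for g
g at 16 (size 8, align 8) → ends 24

16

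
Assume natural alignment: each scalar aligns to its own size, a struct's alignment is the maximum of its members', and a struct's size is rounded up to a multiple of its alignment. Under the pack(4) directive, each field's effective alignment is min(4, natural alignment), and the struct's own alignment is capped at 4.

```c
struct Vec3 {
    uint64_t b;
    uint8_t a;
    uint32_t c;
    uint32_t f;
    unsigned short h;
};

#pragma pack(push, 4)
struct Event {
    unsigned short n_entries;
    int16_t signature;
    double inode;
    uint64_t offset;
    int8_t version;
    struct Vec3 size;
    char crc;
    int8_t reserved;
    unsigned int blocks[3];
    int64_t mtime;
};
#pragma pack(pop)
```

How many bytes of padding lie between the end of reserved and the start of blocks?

Vec3: @0: b [8B, align 8] → 8; @8: a [1B, align 1] → 9; +3 pad (align 4); @12: c [4B, align 4] → 16; @16: f [4B, align 4] → 20; @20: h [2B, align 2] → 22; +2 tail pad (align 8); size 24, align 8
@0: n_entries [2B, align 2] → 2
@2: signature [2B, align 2] → 4
@4: inode [8B, align 4] → 12
@12: offset [8B, align 4] → 20
@20: version [1B, align 1] → 21
+3 pad (align 4)
@24: size [24B, align 4] → 48
@48: crc [1B, align 1] → 49
@49: reserved [1B, align 1] → 50
+2 pad (align 4)
@52: blocks [12B, align 4] → 64

2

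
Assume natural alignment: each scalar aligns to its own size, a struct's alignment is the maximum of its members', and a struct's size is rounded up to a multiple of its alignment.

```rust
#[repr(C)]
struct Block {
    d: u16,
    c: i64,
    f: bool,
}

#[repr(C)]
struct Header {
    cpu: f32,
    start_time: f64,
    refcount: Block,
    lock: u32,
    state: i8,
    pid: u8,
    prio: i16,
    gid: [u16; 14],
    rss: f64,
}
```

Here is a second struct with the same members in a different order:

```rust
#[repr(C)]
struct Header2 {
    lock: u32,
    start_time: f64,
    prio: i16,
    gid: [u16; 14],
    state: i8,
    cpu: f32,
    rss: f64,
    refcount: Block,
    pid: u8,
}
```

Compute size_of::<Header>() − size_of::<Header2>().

-8

Block: 0..2  d  (2B, 2-aligned); 2..8  -- padding (6B); 8..16  c  (8B, 8-aligned); 16..17  f  (1B, 1-aligned); 17..24  -- tail padding (7B); sizeof = 24, alignof = 8
0..4  cpu  (4B, 4-aligned)
4..8  -- padding (4B)
8..16  start_time  (8B, 8-aligned)
16..40  refcount  (24B, 8-aligned)
40..44  lock  (4B, 4-aligned)
44..45  state  (1B, 1-aligned)
45..46  pid  (1B, 1-aligned)
46..48  prio  (2B, 2-aligned)
48..76  gid  (28B, 2-aligned)
76..80  -- padding (4B)
80..88  rss  (8B, 8-aligned)
sizeof = 88, alignof = 8
— Header2 —
0..4  lock  (4B, 4-aligned)
4..8  -- padding (4B)
8..16  start_time  (8B, 8-aligned)
16..18  prio  (2B, 2-aligned)
18..46  gid  (28B, 2-aligned)
46..47  state  (1B, 1-aligned)
47..48  -- padding (1B)
48..52  cpu  (4B, 4-aligned)
52..56  -- padding (4B)
56..64  rss  (8B, 8-aligned)
64..88  refcount  (24B, 8-aligned)
88..89  pid  (1B, 1-aligned)
89..96  -- tail padding (7B)
sizeof = 96, alignof = 8
88 − 96 = -8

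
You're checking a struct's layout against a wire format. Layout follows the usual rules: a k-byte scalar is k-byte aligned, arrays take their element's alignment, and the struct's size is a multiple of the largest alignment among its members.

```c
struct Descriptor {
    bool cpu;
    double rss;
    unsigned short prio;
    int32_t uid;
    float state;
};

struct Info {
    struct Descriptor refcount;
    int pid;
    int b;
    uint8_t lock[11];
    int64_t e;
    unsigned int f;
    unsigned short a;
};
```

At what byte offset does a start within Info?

Descriptor: @0: cpu [1B, align 1] → 1; +7 pad (align 8); @8: rss [8B, align 8] → 16; @16: prio [2B, align 2] → 18; +2 pad (align 4); @20: uid [4B, align 4] → 24; @24: state [4B, align 4] → 28; +4 tail pad (align 8); size 32, align 8
@0: refcount [32B, align 8] → 32
@32: pid [4B, align 4] → 36
@36: b [4B, align 4] → 40
@40: lock [11B, align 1] → 51
+5 pad (align 8)
@56: e [8B, align 8] → 64
@64: f [4B, align 4] → 68
@68: a [2B, align 2] → 70

68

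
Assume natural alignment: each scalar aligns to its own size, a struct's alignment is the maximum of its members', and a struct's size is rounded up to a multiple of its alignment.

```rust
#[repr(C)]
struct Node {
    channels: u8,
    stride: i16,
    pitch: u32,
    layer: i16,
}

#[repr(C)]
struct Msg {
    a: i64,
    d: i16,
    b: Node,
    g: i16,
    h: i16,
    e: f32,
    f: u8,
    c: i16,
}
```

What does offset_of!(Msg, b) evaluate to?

Node: channels at 0 (size 1, align 1) → ends 1; pad 1 to align 2 for stride; stride at 2 (size 2, align 2) → ends 4; pitch at 4 (size 4, align 4) → ends 8; layer at 8 (size 2, align 2) → ends 10; tail pad 2 to reach multiple of 4; total 12 bytes, alignment 4
a at 0 (size 8, align 8) → ends 8
d at 8 (size 2, align 2) → ends 10
pad 2 to align 4 for b
b at 12 (size 12, align 4) → ends 24

12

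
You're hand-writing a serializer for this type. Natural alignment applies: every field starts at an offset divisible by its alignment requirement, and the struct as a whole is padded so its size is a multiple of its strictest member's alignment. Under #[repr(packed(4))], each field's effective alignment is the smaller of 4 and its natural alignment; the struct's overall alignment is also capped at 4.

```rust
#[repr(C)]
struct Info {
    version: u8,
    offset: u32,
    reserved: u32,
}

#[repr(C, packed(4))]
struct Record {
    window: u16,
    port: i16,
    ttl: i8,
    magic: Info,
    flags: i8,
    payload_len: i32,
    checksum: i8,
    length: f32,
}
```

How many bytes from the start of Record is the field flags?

Info: @0: version [1B, align 1] → 1; +3 pad (align 4); @4: offset [4B, align 4] → 8; @8: reserved [4B, align 4] → 12; size 12, align 4
@0: window [2B, align 2] → 2
@2: port [2B, align 2] → 4
@4: ttl [1B, align 1] → 5
+3 pad (align 4)
@8: magic [12B, align 4] → 20
@20: flags [1B, align 1] → 21

20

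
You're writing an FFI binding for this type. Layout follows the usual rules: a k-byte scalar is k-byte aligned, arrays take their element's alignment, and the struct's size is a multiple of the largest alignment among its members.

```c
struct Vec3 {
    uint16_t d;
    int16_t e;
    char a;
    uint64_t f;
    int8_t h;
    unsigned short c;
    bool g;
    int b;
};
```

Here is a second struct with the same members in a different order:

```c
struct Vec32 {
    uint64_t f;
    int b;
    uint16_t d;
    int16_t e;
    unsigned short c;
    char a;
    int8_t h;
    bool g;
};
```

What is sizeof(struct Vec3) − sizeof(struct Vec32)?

8

0..2  d  (2B, 2-aligned)
2..4  e  (2B, 2-aligned)
4..5  a  (1B, 1-aligned)
5..8  -- padding (3B)
8..16  f  (8B, 8-aligned)
16..17  h  (1B, 1-aligned)
17..18  -- padding (1B)
18..20  c  (2B, 2-aligned)
20..21  g  (1B, 1-aligned)
21..24  -- padding (3B)
24..28  b  (4B, 4-aligned)
28..32  -- tail padding (4B)
sizeof = 32, alignof = 8
— Vec32 —
0..8  f  (8B, 8-aligned)
8..12  b  (4B, 4-aligned)
12..14  d  (2B, 2-aligned)
14..16  e  (2B, 2-aligned)
16..18  c  (2B, 2-aligned)
18..19  a  (1B, 1-aligned)
19..20  h  (1B, 1-aligned)
20..21  g  (1B, 1-aligned)
21..24  -- tail padding (3B)
sizeof = 24, alignof = 8
32 − 24 = 8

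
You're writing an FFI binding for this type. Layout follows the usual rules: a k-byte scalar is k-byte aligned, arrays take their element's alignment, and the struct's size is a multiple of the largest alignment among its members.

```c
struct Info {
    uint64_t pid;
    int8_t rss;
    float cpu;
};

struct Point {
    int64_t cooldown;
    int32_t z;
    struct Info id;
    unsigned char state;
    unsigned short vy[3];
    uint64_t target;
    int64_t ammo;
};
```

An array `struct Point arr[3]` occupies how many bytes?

Info: @0: pid [8B, align 8] → 8; @8: rss [1B, align 1] → 9; +3 pad (align 4); @12: cpu [4B, align 4] → 16; size 16, align 8
@0: cooldown [8B, align 8] → 8
@8: z [4B, align 4] → 12
+4 pad (align 8)
@16: id [16B, align 8] → 32
@32: state [1B, align 1] → 33
+1 pad (align 2)
@34: vy [6B, align 2] → 40
@40: target [8B, align 8] → 48
@48: ammo [8B, align 8] → 56
size 56, align 8
array of 3: 3 × 56 = 168

168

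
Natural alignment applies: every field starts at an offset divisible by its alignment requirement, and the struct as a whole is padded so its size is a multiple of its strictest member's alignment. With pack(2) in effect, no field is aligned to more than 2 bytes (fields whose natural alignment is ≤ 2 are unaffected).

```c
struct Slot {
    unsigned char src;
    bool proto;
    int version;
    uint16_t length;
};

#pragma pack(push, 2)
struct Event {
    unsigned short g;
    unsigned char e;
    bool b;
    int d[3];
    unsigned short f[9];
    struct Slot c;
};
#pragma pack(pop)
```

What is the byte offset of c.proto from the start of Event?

35

Slot: src at 0 (size 1, align 1) → ends 1; proto at 1 (size 1, align 1) → ends 2; pad 2 to align 4 for version; version at 4 (size 4, align 4) → ends 8; length at 8 (size 2, align 2) → ends 10; tail pad 2 to reach multiple of 4; total 12 bytes, alignment 4
g at 0 (size 2, align 2) → ends 2
e at 2 (size 1, align 1) → ends 3
b at 3 (size 1, align 1) → ends 4
d at 4 (size 12, align 2) → ends 16
f at 16 (size 18, align 2) → ends 34
c at 34 (size 12, align 2) → ends 46
within Slot: proto at 1
34 + 1 = 35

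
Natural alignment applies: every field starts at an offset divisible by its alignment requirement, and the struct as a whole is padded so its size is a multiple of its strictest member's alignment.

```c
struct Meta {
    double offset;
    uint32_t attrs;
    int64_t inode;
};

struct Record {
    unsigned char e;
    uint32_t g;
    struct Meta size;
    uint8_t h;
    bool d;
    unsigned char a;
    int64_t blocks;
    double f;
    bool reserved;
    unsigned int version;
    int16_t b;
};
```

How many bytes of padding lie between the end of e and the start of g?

3

Meta: @0: offset [8B, align 8] → 8; @8: attrs [4B, align 4] → 12; +4 pad (align 8); @16: inode [8B, align 8] → 24; size 24, align 8
@0: e [1B, align 1] → 1
+3 pad (align 4)
@4: g [4B, align 4] → 8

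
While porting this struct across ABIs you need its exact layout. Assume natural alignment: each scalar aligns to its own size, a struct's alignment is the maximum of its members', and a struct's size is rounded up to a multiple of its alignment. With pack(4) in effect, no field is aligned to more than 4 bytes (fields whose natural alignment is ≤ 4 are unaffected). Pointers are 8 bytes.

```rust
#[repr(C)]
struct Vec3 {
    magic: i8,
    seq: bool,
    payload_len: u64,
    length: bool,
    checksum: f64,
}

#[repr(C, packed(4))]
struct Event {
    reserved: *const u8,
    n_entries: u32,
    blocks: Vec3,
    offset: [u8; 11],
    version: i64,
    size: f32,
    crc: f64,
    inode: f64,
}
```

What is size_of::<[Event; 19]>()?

Vec3: magic at 0 (size 1, align 1) → ends 1; seq at 1 (size 1, align 1) → ends 2; pad 6 to align 8 for payload_len; payload_len at 8 (size 8, align 8) → ends 16; length at 16 (size 1, align 1) → ends 17; pad 7 to align 8 for checksum; checksum at 24 (size 8, align 8) → ends 32; total 32 bytes, alignment 8
reserved at 0 (size 8, align 4) → ends 8
n_entries at 8 (size 4, align 4) → ends 12
blocks at 12 (size 32, align 4) → ends 44
offset at 44 (size 11, align 1) → ends 55
pad 1 to align 4 for version
version at 56 (size 8, align 4) → ends 64
size at 64 (size 4, align 4) → ends 68
crc at 68 (size 8, align 4) → ends 76
inode at 76 (size 8, align 4) → ends 84
total 84 bytes, alignment 4
array of 19: 19 × 84 = 1596

1596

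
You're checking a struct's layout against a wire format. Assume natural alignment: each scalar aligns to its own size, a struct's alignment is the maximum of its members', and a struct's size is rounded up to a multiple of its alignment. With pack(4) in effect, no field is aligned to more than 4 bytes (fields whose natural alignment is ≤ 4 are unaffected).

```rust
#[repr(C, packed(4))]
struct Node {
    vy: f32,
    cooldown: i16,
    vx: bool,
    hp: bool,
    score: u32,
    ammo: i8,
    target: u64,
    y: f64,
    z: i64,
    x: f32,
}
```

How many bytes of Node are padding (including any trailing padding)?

3

0..4  vy  (4B, 4-aligned)
4..6  cooldown  (2B, 2-aligned)
6..7  vx  (1B, 1-aligned)
7..8  hp  (1B, 1-aligned)
8..12  score  (4B, 4-aligned)
12..13  ammo  (1B, 1-aligned)
13..16  -- padding (3B)
16..24  target  (8B, 4-aligned)
24..32  y  (8B, 4-aligned)
32..40  z  (8B, 4-aligned)
40..44  x  (4B, 4-aligned)
sizeof = 44, alignof = 4
data bytes 41, size 44 → padding 3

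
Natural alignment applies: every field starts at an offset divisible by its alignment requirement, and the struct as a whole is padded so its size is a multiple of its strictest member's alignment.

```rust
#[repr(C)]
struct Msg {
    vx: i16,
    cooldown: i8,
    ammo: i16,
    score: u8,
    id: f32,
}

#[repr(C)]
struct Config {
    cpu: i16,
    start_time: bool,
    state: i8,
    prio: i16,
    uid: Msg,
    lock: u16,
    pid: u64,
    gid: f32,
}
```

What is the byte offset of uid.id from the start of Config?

16

Msg: vx at 0 (size 2, align 2) → ends 2; cooldown at 2 (size 1, align 1) → ends 3; pad 1 to align 2 for ammo; ammo at 4 (size 2, align 2) → ends 6; score at 6 (size 1, align 1) → ends 7; pad 1 to align 4 for id; id at 8 (size 4, align 4) → ends 12; total 12 bytes, alignment 4
cpu at 0 (size 2, align 2) → ends 2
start_time at 2 (size 1, align 1) → ends 3
state at 3 (size 1, align 1) → ends 4
prio at 4 (size 2, align 2) → ends 6
pad 2 to align 4 for uid
uid at 8 (size 12, align 4) → ends 20
within Msg: id at 8
8 + 8 = 16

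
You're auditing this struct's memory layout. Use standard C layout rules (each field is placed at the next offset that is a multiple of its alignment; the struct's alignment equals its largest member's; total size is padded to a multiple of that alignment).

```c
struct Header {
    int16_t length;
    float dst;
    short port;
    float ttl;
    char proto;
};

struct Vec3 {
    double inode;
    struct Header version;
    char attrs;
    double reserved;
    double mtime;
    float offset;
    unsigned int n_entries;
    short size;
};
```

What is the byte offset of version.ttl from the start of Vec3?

Header: @0: length [2B, align 2] → 2; +2 pad (align 4); @4: dst [4B, align 4] → 8; @8: port [2B, align 2] → 10; +2 pad (align 4); @12: ttl [4B, align 4] → 16; @16: proto [1B, align 1] → 17; +3 tail pad (align 4); size 20, align 4
@0: inode [8B, align 8] → 8
@8: version [20B, align 4] → 28
within Header: ttl at 12
8 + 12 = 20

20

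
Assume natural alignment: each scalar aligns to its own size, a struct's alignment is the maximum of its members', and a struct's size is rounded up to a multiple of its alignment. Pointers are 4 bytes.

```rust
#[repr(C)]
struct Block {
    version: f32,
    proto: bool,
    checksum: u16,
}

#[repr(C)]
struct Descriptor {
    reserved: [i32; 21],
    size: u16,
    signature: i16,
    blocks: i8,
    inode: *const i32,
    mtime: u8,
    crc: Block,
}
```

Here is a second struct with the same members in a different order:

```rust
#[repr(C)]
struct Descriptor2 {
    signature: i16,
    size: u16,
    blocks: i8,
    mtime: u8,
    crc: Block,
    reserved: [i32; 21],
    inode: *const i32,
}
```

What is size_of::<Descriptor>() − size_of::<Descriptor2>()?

4

Block: @0: version [4B, align 4] → 4; @4: proto [1B, align 1] → 5; +1 pad (align 2); @6: checksum [2B, align 2] → 8; size 8, align 4
@0: reserved [84B, align 4] → 84
@84: size [2B, align 2] → 86
@86: signature [2B, align 2] → 88
@88: blocks [1B, align 1] → 89
+3 pad (align 4)
@92: inode [4B, align 4] → 96
@96: mtime [1B, align 1] → 97
+3 pad (align 4)
@100: crc [8B, align 4] → 108
size 108, align 4
— Descriptor2 —
@0: signature [2B, align 2] → 2
@2: size [2B, align 2] → 4
@4: blocks [1B, align 1] → 5
@5: mtime [1B, align 1] → 6
+2 pad (align 4)
@8: crc [8B, align 4] → 16
@16: reserved [84B, align 4] → 100
@100: inode [4B, align 4] → 104
size 104, align 4
108 − 104 = 4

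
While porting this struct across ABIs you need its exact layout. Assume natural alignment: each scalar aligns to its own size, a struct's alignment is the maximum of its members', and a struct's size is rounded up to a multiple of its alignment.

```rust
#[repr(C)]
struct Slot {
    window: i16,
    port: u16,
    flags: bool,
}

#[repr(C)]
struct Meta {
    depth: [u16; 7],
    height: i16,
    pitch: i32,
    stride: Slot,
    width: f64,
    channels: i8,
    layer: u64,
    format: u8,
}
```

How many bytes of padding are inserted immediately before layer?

Slot: window at 0 (size 2, align 2) → ends 2; port at 2 (size 2, align 2) → ends 4; flags at 4 (size 1, align 1) → ends 5; tail pad 1 to reach multiple of 2; total 6 bytes, alignment 2
depth at 0 (size 14, align 2) → ends 14
height at 14 (size 2, align 2) → ends 16
pitch at 16 (size 4, align 4) → ends 20
stride at 20 (size 6, align 2) → ends 26
pad 6 to align 8 for width
width at 32 (size 8, align 8) → ends 40
channels at 40 (size 1, align 1) → ends 41
pad 7 to align 8 for layer
layer at 48 (size 8, align 8) → ends 56

7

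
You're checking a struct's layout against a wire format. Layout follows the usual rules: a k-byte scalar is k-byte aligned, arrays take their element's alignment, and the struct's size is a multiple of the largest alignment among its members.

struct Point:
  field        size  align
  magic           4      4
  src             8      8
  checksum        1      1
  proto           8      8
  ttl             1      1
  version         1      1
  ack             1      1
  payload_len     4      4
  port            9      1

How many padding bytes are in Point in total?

@0: magic [4B, align 4] → 4
+4 pad (align 8)
@8: src [8B, align 8] → 16
@16: checksum [1B, align 1] → 17
+7 pad (align 8)
@24: proto [8B, align 8] → 32
@32: ttl [1B, align 1] → 33
@33: version [1B, align 1] → 34
@34: ack [1B, align 1] → 35
+1 pad (align 4)
@36: payload_len [4B, align 4] → 40
@40: port [9B, align 1] → 49
+7 tail pad (align 8)
size 56, align 8
data bytes 37, size 56 → padding 19

19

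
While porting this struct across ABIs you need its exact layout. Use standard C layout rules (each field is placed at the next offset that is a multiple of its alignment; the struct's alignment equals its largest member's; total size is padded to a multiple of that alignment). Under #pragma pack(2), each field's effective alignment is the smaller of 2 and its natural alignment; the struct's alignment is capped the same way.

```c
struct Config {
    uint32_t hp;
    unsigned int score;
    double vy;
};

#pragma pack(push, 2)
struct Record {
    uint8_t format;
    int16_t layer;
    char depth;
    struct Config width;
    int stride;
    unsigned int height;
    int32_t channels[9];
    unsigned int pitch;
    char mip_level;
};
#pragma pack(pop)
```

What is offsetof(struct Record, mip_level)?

70

Config: hp at 0 (size 4, align 4) → ends 4; score at 4 (size 4, align 4) → ends 8; vy at 8 (size 8, align 8) → ends 16; total 16 bytes, alignment 8
format at 0 (size 1, align 1) → ends 1
pad 1 to align 2 for layer
layer at 2 (size 2, align 2) → ends 4
depth at 4 (size 1, align 1) → ends 5
pad 1 to align 2 for width
width at 6 (size 16, align 2) → ends 22
stride at 22 (size 4, align 2) → ends 26
height at 26 (size 4, align 2) → ends 30
channels at 30 (size 36, align 2) → ends 66
pitch at 66 (size 4, align 2) → ends 70
mip_level at 70 (size 1, align 1) → ends 71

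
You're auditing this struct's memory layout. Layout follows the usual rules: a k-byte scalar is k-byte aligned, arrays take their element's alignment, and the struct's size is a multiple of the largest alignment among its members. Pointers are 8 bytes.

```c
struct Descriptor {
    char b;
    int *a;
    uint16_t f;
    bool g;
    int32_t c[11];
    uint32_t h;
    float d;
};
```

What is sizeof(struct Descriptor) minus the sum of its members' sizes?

8

0..1  b  (1B, 1-aligned)
1..8  -- padding (7B)
8..16  a  (8B, 8-aligned)
16..18  f  (2B, 2-aligned)
18..19  g  (1B, 1-aligned)
19..20  -- padding (1B)
20..64  c  (44B, 4-aligned)
64..68  h  (4B, 4-aligned)
68..72  d  (4B, 4-aligned)
sizeof = 72, alignof = 8
data bytes 64, size 72 → padding 8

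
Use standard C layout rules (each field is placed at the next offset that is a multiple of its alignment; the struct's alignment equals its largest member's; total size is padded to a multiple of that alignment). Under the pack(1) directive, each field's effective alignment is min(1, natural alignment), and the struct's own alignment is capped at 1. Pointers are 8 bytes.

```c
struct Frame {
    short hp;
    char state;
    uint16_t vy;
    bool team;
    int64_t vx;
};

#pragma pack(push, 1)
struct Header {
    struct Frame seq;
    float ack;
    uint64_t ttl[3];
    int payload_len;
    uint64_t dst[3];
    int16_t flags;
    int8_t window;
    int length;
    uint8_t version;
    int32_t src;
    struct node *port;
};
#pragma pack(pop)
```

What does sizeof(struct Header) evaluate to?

92

Frame: 0..2  hp  (2B, 2-aligned); 2..3  state  (1B, 1-aligned); 3..4  -- padding (1B); 4..6  vy  (2B, 2-aligned); 6..7  team  (1B, 1-aligned); 7..8  -- padding (1B); 8..16  vx  (8B, 8-aligned); sizeof = 16, alignof = 8
0..16  seq  (16B, 1-aligned)
16..20  ack  (4B, 1-aligned)
20..44  ttl  (24B, 1-aligned)
44..48  payload_len  (4B, 1-aligned)
48..72  dst  (24B, 1-aligned)
72..74  flags  (2B, 1-aligned)
74..75  window  (1B, 1-aligned)
75..79  length  (4B, 1-aligned)
79..80  version  (1B, 1-aligned)
80..84  src  (4B, 1-aligned)
84..92  port  (8B, 1-aligned)
sizeof = 92, alignof = 1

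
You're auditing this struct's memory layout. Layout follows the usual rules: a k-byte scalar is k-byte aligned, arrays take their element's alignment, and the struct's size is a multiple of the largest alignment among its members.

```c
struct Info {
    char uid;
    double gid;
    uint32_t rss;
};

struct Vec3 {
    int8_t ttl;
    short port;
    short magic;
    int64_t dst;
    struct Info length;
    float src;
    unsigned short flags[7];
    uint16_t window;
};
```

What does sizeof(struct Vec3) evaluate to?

Info: 0..1  uid  (1B, 1-aligned); 1..8  -- padding (7B); 8..16  gid  (8B, 8-aligned); 16..20  rss  (4B, 4-aligned); 20..24  -- tail padding (4B); sizeof = 24, alignof = 8
0..1  ttl  (1B, 1-aligned)
1..2  -- padding (1B)
2..4  port  (2B, 2-aligned)
4..6  magic  (2B, 2-aligned)
6..8  -- padding (2B)
8..16  dst  (8B, 8-aligned)
16..40  length  (24B, 8-aligned)
40..44  src  (4B, 4-aligned)
44..58  flags  (14B, 2-aligned)
58..60  window  (2B, 2-aligned)
60..64  -- tail padding (4B)
sizeof = 64, alignof = 8

64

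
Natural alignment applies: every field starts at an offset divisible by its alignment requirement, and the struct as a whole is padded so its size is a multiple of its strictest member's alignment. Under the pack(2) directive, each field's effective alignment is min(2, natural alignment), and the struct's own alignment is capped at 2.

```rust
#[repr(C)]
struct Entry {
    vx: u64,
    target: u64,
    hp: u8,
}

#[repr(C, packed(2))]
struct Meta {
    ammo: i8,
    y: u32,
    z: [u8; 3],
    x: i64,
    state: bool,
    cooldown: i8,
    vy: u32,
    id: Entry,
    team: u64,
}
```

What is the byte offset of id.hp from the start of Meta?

40

Entry: 0..8  vx  (8B, 8-aligned); 8..16  target  (8B, 8-aligned); 16..17  hp  (1B, 1-aligned); 17..24  -- tail padding (7B); sizeof = 24, alignof = 8
0..1  ammo  (1B, 1-aligned)
1..2  -- padding (1B)
2..6  y  (4B, 2-aligned)
6..9  z  (3B, 1-aligned)
9..10  -- padding (1B)
10..18  x  (8B, 2-aligned)
18..19  state  (1B, 1-aligned)
19..20  cooldown  (1B, 1-aligned)
20..24  vy  (4B, 2-aligned)
24..48  id  (24B, 2-aligned)
within Entry: hp at 16
24 + 16 = 40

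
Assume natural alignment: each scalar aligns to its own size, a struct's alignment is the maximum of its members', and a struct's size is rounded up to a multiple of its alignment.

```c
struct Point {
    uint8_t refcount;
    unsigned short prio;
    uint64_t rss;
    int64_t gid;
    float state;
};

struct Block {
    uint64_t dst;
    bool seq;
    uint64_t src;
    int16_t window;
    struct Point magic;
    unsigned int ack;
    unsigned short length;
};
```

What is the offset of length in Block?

Point: @0: refcount [1B, align 1] → 1; +1 pad (align 2); @2: prio [2B, align 2] → 4; +4 pad (align 8); @8: rss [8B, align 8] → 16; @16: gid [8B, align 8] → 24; @24: state [4B, align 4] → 28; +4 tail pad (align 8); size 32, align 8
@0: dst [8B, align 8] → 8
@8: seq [1B, align 1] → 9
+7 pad (align 8)
@16: src [8B, align 8] → 24
@24: window [2B, align 2] → 26
+6 pad (align 8)
@32: magic [32B, align 8] → 64
@64: ack [4B, align 4] → 68
@68: length [2B, align 2] → 70

68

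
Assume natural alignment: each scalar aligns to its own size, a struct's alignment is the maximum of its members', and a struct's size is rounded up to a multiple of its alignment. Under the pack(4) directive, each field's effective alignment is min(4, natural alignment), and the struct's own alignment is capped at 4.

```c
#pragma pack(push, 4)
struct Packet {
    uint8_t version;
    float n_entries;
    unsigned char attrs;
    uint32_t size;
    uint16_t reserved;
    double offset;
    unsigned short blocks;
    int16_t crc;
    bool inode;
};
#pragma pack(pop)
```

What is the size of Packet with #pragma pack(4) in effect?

0..1  version  (1B, 1-aligned)
1..4  -- padding (3B)
4..8  n_entries  (4B, 4-aligned)
8..9  attrs  (1B, 1-aligned)
9..12  -- padding (3B)
12..16  size  (4B, 4-aligned)
16..18  reserved  (2B, 2-aligned)
18..20  -- padding (2B)
20..28  offset  (8B, 4-aligned)
28..30  blocks  (2B, 2-aligned)
30..32  crc  (2B, 2-aligned)
32..33  inode  (1B, 1-aligned)
33..36  -- tail padding (3B)
sizeof = 36, alignof = 4

36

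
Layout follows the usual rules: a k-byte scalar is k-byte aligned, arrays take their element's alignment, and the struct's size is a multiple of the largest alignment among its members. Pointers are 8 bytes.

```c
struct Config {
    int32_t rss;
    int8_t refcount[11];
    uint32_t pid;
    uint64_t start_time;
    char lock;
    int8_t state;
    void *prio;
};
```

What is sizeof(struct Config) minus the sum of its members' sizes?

@0: rss [4B, align 4] → 4
@4: refcount [11B, align 1] → 15
+1 pad (align 4)
@16: pid [4B, align 4] → 20
+4 pad (align 8)
@24: start_time [8B, align 8] → 32
@32: lock [1B, align 1] → 33
@33: state [1B, align 1] → 34
+6 pad (align 8)
@40: prio [8B, align 8] → 48
size 48, align 8
data bytes 37, size 48 → padding 11

11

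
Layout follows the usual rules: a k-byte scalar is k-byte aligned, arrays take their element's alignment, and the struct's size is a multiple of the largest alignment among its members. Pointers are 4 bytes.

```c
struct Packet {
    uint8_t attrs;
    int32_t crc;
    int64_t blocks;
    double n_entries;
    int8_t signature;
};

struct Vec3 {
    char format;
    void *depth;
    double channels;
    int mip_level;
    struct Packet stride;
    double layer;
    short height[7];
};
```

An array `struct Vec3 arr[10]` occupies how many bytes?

800

Packet: @0: attrs [1B, align 1] → 1; +3 pad (align 4); @4: crc [4B, align 4] → 8; @8: blocks [8B, align 8] → 16; @16: n_entries [8B, align 8] → 24; @24: signature [1B, align 1] → 25; +7 tail pad (align 8); size 32, align 8
@0: format [1B, align 1] → 1
+3 pad (align 4)
@4: depth [4B, align 4] → 8
@8: channels [8B, align 8] → 16
@16: mip_level [4B, align 4] → 20
+4 pad (align 8)
@24: stride [32B, align 8] → 56
@56: layer [8B, align 8] → 64
@64: height [14B, align 2] → 78
+2 tail pad (align 8)
size 80, align 8
array of 10: 10 × 80 = 800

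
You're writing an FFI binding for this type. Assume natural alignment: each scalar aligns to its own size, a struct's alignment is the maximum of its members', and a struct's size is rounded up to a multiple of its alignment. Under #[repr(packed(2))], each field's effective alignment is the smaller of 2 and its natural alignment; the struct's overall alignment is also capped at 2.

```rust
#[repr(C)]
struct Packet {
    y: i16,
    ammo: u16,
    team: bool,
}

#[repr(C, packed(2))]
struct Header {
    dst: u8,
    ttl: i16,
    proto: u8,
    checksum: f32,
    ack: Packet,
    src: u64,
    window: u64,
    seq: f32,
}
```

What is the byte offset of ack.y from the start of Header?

10

Packet: @0: y [2B, align 2] → 2; @2: ammo [2B, align 2] → 4; @4: team [1B, align 1] → 5; +1 tail pad (align 2); size 6, align 2
@0: dst [1B, align 1] → 1
+1 pad (align 2)
@2: ttl [2B, align 2] → 4
@4: proto [1B, align 1] → 5
+1 pad (align 2)
@6: checksum [4B, align 2] → 10
@10: ack [6B, align 2] → 16
within Packet: y at 0
10 + 0 = 10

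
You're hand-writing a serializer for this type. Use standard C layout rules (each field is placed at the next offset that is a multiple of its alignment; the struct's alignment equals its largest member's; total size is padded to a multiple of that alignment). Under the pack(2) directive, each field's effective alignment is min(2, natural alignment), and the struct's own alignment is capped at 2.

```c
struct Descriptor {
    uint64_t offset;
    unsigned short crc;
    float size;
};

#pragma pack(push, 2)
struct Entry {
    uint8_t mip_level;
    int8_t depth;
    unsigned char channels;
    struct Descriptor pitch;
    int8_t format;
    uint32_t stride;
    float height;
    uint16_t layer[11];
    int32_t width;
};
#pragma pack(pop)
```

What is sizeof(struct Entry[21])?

Descriptor: offset at 0 (size 8, align 8) → ends 8; crc at 8 (size 2, align 2) → ends 10; pad 2 to align 4 for size; size at 12 (size 4, align 4) → ends 16; total 16 bytes, alignment 8
mip_level at 0 (size 1, align 1) → ends 1
depth at 1 (size 1, align 1) → ends 2
channels at 2 (size 1, align 1) → ends 3
pad 1 to align 2 for pitch
pitch at 4 (size 16, align 2) → ends 20
format at 20 (size 1, align 1) → ends 21
pad 1 to align 2 for stride
stride at 22 (size 4, align 2) → ends 26
height at 26 (size 4, align 2) → ends 30
layer at 30 (size 22, align 2) → ends 52
width at 52 (size 4, align 2) → ends 56
total 56 bytes, alignment 2
array of 21: 21 × 56 = 1176

1176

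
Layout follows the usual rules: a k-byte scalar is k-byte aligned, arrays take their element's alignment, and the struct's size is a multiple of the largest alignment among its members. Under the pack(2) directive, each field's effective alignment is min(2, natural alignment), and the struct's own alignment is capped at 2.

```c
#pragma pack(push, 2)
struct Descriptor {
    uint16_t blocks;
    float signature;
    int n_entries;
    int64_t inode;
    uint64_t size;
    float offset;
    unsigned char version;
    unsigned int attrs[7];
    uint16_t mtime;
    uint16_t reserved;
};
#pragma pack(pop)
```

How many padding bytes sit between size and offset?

0

@0: blocks [2B, align 2] → 2
@2: signature [4B, align 2] → 6
@6: n_entries [4B, align 2] → 10
@10: inode [8B, align 2] → 18
@18: size [8B, align 2] → 26
@26: offset [4B, align 2] → 30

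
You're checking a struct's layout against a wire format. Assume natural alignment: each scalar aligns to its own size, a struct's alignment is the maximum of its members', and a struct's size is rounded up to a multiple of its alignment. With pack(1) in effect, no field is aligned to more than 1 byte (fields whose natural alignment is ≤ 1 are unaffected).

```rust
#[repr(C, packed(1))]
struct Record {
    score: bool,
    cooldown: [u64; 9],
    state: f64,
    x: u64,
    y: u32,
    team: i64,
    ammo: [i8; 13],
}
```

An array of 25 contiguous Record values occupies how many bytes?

@0: score [1B, align 1] → 1
@1: cooldown [72B, align 1] → 73
@73: state [8B, align 1] → 81
@81: x [8B, align 1] → 89
@89: y [4B, align 1] → 93
@93: team [8B, align 1] → 101
@101: ammo [13B, align 1] → 114
size 114, align 1
array of 25: 25 × 114 = 2850

2850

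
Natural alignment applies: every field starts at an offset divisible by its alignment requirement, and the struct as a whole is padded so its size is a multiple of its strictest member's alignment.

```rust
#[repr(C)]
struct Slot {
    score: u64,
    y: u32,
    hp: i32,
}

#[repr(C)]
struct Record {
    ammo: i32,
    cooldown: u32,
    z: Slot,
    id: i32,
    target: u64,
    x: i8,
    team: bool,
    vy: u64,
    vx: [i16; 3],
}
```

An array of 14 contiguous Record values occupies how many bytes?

896

Slot: 0..8  score  (8B, 8-aligned); 8..12  y  (4B, 4-aligned); 12..16  hp  (4B, 4-aligned); sizeof = 16, alignof = 8
0..4  ammo  (4B, 4-aligned)
4..8  cooldown  (4B, 4-aligned)
8..24  z  (16B, 8-aligned)
24..28  id  (4B, 4-aligned)
28..32  -- padding (4B)
32..40  target  (8B, 8-aligned)
40..41  x  (1B, 1-aligned)
41..42  team  (1B, 1-aligned)
42..48  -- padding (6B)
48..56  vy  (8B, 8-aligned)
56..62  vx  (6B, 2-aligned)
62..64  -- tail padding (2B)
sizeof = 64, alignof = 8
array of 14: 14 × 64 = 896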